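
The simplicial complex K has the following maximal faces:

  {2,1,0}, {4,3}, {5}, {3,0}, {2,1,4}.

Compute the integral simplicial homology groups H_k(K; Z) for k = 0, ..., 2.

H_0 = Z^2,  H_1 = Z,  H_2 = 0.

We work with the vertex ordering 0 < 1 < 2 < 3 < 4 < 5. The simplices of K, each written with vertices in increasing order, are:

  0-simplices (6): [0], [1], [2], [3], [4], [5]
  1-simplices (7): [0,1], [0,2], [0,3], [1,2], [1,4], [2,4], [3,4]
  2-simplices (2): [0,1,2], [1,2,4]

Hence C_0 ≅ Z^6, C_1 ≅ Z^7, C_2 ≅ Z^2.

The boundary map ∂_1: C_1 → C_0 maps an edge to its endpoints' difference, ∂[p,q] = q − p. For instance
  ∂[0,1] = [1] − [0].
The resulting 6×7 matrix has rank 4, and its Smith normal form has invariant factors (1,1,1,1).

The boundary map ∂_2: C_2 → C_1 acts by ∂[p,q,r] = [q,r] − [p,r] + [p,q]. For instance
  ∂[1,2,4] = [2,4] − [1,4] + [1,2],
  ∂[0,1,2] = [1,2] − [0,2] + [0,1].
The resulting 7×2 matrix has rank 2, and its Smith normal form has invariant factors (1,1).

Now H_k = ker ∂_k / im ∂_{k+1}, so:

  H_0: rank C_0 − rank ∂_1 = 6 − 4 = 2, and the invariant factors of ∂_1 are all 1, so H_0 = Z^2.
  H_1: rank ker ∂_1 − rank ∂_2 = (7 − 4) − 2 = 1, and the invariant factors of ∂_2 are all 1, so H_1 = Z.
  H_2: rank ker ∂_2 − rank ∂_3 = (2 − 2) − 0 = 0, and there is no ∂_3, so H_2 = 0.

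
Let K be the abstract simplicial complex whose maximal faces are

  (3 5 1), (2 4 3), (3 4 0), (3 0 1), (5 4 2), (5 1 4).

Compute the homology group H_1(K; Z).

Order the vertices as 0 < 1 < 2 < 3 < 4 < 5. Listing each simplex with vertices in this order, K has dimension 2 with simplices:

  0-simplices (6): [0], [1], [2], [3], [4], [5]
  1-simplices (12): [0,1], [0,3], [0,4], [1,3], [1,4], [1,5], [2,3], [2,4], [2,5], [3,4], [3,5], [4,5]
  2-simplices (6): [0,1,3], [0,3,4], [1,3,5], [1,4,5], [2,3,4], [2,4,5]

Hence C_0 ≅ Z^6, C_1 ≅ Z^12, C_2 ≅ Z^6.

∂_1: C_1 → C_0 sends each edge [p,q] (with p < q) to q − p. For instance
  ∂[2,4] = [4] − [2].
The resulting 6×12 matrix has rank 5, and its Smith normal form has invariant factors (1,1,1,1,1).

∂_2: C_2 → C_1 sends each 2-simplex [p,q,r] to [q,r] − [p,r] + [p,q]. For instance
  ∂[1,4,5] = [4,5] − [1,5] + [1,4],
  ∂[2,3,4] = [3,4] − [2,4] + [2,3].
The 12×6 boundary matrix has rank 6 and Smith normal form diag(1,1,1,1,1,1).

Reading off H_k = ker ∂_k / im ∂_{k+1}:

  H_1: rank ker ∂_1 − rank ∂_2 = (12 − 5) − 6 = 1, and the invariant factors of ∂_2 are all 1, so H_1 ≅ Z.

H_1 = Z.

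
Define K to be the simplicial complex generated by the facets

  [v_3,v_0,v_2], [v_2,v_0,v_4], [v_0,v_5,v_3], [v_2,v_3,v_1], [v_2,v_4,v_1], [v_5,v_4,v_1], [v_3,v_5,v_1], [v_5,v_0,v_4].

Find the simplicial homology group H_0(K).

H_0 ≅ Z.

K has 6 vertices, 12 edges, 8 triangles.
rank ∂_0 = 0, rank ∂_1 = 5 ⇒ b_0 = 6 − 0 − 5 = 1; all invariant factors of ∂_1 are 1 so no torsion. So H_0 ≅ Z.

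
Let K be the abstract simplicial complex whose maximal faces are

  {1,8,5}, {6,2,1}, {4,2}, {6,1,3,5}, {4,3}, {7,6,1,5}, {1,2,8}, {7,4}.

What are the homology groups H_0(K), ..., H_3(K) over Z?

H_0 = Z,  H_1 = Z^2,  H_2 = 0,  H_3 = 0.

Order the vertices as 1 < 2 < 3 < 4 < 5 < 6 < 7 < 8. Listing each simplex with vertices in this order, K has dimension 3 with simplices:

  0-simplices (8): [1], [2], [3], [4], [5], [6], [7], [8]
  1-simplices (17): [1,2], [1,3], [1,5], [1,6], [1,7], [1,8], [2,4], [2,6], [2,8], [3,4], [3,5], [3,6], [4,7], [5,6], [5,7], [5,8], [6,7]
  2-simplices (10): [1,2,6], [1,2,8], [1,3,5], [1,3,6], [1,5,6], [1,5,7], [1,5,8], [1,6,7], [3,5,6], [5,6,7]
  3-simplices (2): [1,3,5,6], [1,5,6,7]

giving chain groups C_0 ≅ Z^8, C_1 ≅ Z^17, C_2 ≅ Z^10, C_3 ≅ Z^2.

∂_1: C_1 → C_0 maps an edge to its endpoints' difference, ∂[p,q] = q − p. For instance
  ∂[1,8] = [8] − [1].
The resulting 8×17 matrix has rank 7, and its Smith normal form has invariant factors (1,1,1,1,1,1,1).

The boundary map ∂_2: C_2 → C_1 sends each 2-simplex [p,q,r] to [q,r] − [p,r] + [p,q]. For instance
  ∂[3,5,6] = [5,6] − [3,6] + [3,5],
  ∂[1,5,8] = [5,8] − [1,8] + [1,5].
The resulting 17×10 matrix has rank 8, and its Smith normal form has invariant factors (1,1,1,1,1,1,1,1).

∂_3: C_3 → C_2 sends each 3-simplex σ to the alternating sum Σ_i (−1)^i (σ with its i-th vertex removed). For instance
  ∂[1,5,6,7] = [5,6,7] − [1,6,7] + [1,5,7] − [1,5,6],
  ∂[1,3,5,6] = [3,5,6] − [1,5,6] + [1,3,6] − [1,3,5].
The 10×2 boundary matrix has rank 2 and Smith normal form diag(1,1).

From H_k ≅ ker(∂_k) / im(∂_{k+1}) we obtain:

  H_0: rank C_0 − rank ∂_1 = 8 − 7 = 1, and the invariant factors of ∂_1 are all 1, so H_0 = Z.
  H_1: rank ker ∂_1 − rank ∂_2 = (17 − 7) − 8 = 2, and the invariant factors of ∂_2 are all 1, so H_1 = Z^2.
  H_2: rank ker ∂_2 − rank ∂_3 = (10 − 8) − 2 = 0, and the invariant factors of ∂_3 are all 1, so H_2 = 0.
  H_3: rank ker ∂_3 − rank ∂_4 = (2 − 2) − 0 = 0, and there is no ∂_4, so H_3 = 0.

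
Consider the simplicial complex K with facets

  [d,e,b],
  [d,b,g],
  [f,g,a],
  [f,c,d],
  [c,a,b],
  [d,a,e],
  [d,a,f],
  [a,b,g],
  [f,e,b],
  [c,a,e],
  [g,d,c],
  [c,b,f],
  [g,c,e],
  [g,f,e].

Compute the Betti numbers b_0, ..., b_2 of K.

Order the vertices as a < b < c < d < e < f < g. Listing each simplex with vertices in this order, K has dimension 2 with simplices:

  0-simplices (7): a, b, c, d, e, f, g
  1-simplices (21): ab, ac, ad, ae, af, ag, bc, bd, be, bf, bg, cd, ce, cf, cg, de, df, dg, ef, eg, fg
  2-simplices (14): abc, abg, ace, ade, adf, afg, bcf, bde, bdg, bef, cdf, cdg, ceg, efg

so the chain groups are C_0 ≅ Z^7, C_1 ≅ Z^21, C_2 ≅ Z^14.

The boundary map ∂_1: C_1 → C_0 is given by ∂[p,q] = [q] − [p]. For instance
  ∂be = e − b.
This gives a 7×21 integer matrix of rank 6; reducing to Smith normal form yields diagonal entries (1,1,1,1,1,1).

The boundary map ∂_2: C_2 → C_1 sends each 2-simplex [p,q,r] to [q,r] − [p,r] + [p,q]. For instance
  ∂abc = bc − ac + ab,
  ∂cdg = dg − cg + cd.
This gives a 21×14 integer matrix of rank 13; reducing to Smith normal form yields diagonal entries (1,1,1,1,1,1,1,1,1,1,1,1,1).

Computing H_k = (kernel of ∂_k) / (image of ∂_{k+1}):

  H_0: rank C_0 − rank ∂_1 = 7 − 6 = 1, and the invariant factors of ∂_1 are all 1, so H_0 = Z.
  H_1: rank ker ∂_1 − rank ∂_2 = (21 − 6) − 13 = 2, and the invariant factors of ∂_2 are all 1, so H_1 = Z^2.
  H_2: rank ker ∂_2 − rank ∂_3 = (14 − 13) − 0 = 1, and there is no ∂_3, so H_2 = Z.

As a check, the Euler characteristic is 7 − 21 + 14 = 0, which agrees with 1 − 2 + 1 = 0.

Hence the Betti numbers are b_0 = 1, b_1 = 2, b_2 = 1.

b_0 = 1, b_1 = 2, b_2 = 1.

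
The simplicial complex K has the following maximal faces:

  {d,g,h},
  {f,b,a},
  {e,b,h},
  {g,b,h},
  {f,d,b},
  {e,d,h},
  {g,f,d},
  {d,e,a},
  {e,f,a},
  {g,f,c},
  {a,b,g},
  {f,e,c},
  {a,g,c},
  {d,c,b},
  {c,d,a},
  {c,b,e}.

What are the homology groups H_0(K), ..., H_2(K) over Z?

Order the vertices as a < b < c < d < e < f < g < h. Listing each simplex with vertices in this order, K has dimension 2 with simplices:

  0-simplices (8): a, b, c, d, e, f, g, h
  1-simplices (24): ab, ac, ad, ae, af, ag, bc, bd, be, bf, bg, bh, cd, ce, cf, cg, de, df, dg, dh, ef, eh, fg, gh
  2-simplices (16): abf, abg, acd, acg, ade, aef, bcd, bce, bdf, beh, bgh, cef, cfg, deh, dfg, dgh

so the chain groups are C_0 ≅ Z^8, C_1 ≅ Z^24, C_2 ≅ Z^16.

The boundary map ∂_1: C_1 → C_0 maps an edge to its endpoints' difference, ∂[p,q] = q − p. For instance
  ∂dg = g − d.
The 8×24 boundary matrix has rank 7 and Smith normal form diag(1,1,1,1,1,1,1).

The boundary map ∂_2: C_2 → C_1 sends each 2-simplex [p,q,r] to [q,r] − [p,r] + [p,q]. For instance
  ∂beh = eh − bh + be,
  ∂acd = cd − ad + ac.
As a 24×16 matrix over Z this has rank 15, with invariant factors (1,1,1,1,1,1,1,1,1,1,1,1,1,1,1).

Computing H_k = (kernel of ∂_k) / (image of ∂_{k+1}):

  H_0: rank C_0 − rank ∂_1 = 8 − 7 = 1, and the invariant factors of ∂_1 are all 1, so H_0 = Z.
  H_1: rank ker ∂_1 − rank ∂_2 = (24 − 7) − 15 = 2, and the invariant factors of ∂_2 are all 1, so H_1 = Z^2.
  H_2: rank ker ∂_2 − rank ∂_3 = (16 − 15) − 0 = 1, and there is no ∂_3, so H_2 = Z.

As a check, the Euler characteristic is 8 − 24 + 16 = 0, which agrees with 1 − 2 + 1 = 0.

H_0 ≅ Z,  H_1 ≅ Z^2,  H_2 ≅ Z.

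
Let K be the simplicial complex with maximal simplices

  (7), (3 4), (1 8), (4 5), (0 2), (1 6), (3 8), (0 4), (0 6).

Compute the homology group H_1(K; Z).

H_1 ≅ Z.

Take the total order 0 < 1 < 2 < 3 < 4 < 5 < 6 < 7 < 8 on the vertex set. Then K (dimension 1) consists of the simplices:

  0-simplices (9): [0], [1], [2], [3], [4], [5], [6], [7], [8]
  1-simplices (8): [0,2], [0,4], [0,6], [1,6], [1,8], [3,4], [3,8], [4,5]

so the chain groups are C_0 ≅ Z^9, C_1 ≅ Z^8.

∂_1: C_1 → C_0 maps an edge to its endpoints' difference, ∂[p,q] = q − p. For instance
  ∂[3,8] = [8] − [3].
The resulting 9×8 matrix has rank 7, and its Smith normal form has invariant factors (1,1,1,1,1,1,1).

Computing H_k = (kernel of ∂_k) / (image of ∂_{k+1}):

  H_1: rank ker ∂_1 − rank ∂_2 = (8 − 7) − 0 = 1, and there is no ∂_2, so H_1 = Z.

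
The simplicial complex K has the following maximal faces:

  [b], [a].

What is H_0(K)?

H_0 ≅ Z^2.

We work with the vertex ordering a < b. The simplices of K, each written with vertices in increasing order, are:

  0-simplices (2): a, b

giving chain groups C_0 ≅ Z^2.

From H_k ≅ ker(∂_k) / im(∂_{k+1}) we obtain:

  H_0: rank C_0 − rank ∂_1 = 2 − 0 = 2, and there is no ∂_1, so H_0 = Z^2.

(K is a triangulation of a set of 2 points.)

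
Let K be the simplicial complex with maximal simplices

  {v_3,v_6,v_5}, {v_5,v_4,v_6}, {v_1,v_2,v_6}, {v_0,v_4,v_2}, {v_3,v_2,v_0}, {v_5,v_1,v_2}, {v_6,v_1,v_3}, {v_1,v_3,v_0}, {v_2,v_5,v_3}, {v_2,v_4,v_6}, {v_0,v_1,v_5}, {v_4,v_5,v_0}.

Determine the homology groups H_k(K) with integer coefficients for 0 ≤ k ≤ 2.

H_0 ≅ Z,  H_1 ≅ Z/2Z,  H_2 = 0.

Take the total order v_0 < v_1 < v_2 < v_3 < v_4 < v_5 < v_6 on the vertex set. Then K (dimension 2) consists of the simplices:

  0-simplices (7): [v_0], [v_1], [v_2], [v_3], [v_4], [v_5], [v_6]
  1-simplices (18): (18 of them)
  2-simplices (12): (12 of them)

so the chain groups are C_0 ≅ Z^7, C_1 ≅ Z^18, C_2 ≅ Z^12.

The boundary map ∂_1: C_1 → C_0 sends each edge [p,q] (with p < q) to q − p.
As a 7×18 matrix over Z this has rank 6, with invariant factors (1,1,1,1,1,1).

Boundary ∂_2: C_2 → C_1 acts by ∂[p,q,r] = [q,r] − [p,r] + [p,q]. For instance
  ∂[v_4,v_5,v_6] = [v_5,v_6] − [v_4,v_6] + [v_4,v_5],
  ∂[v_1,v_2,v_6] = [v_2,v_6] − [v_1,v_6] + [v_1,v_2].
As a 18×12 matrix over Z this has rank 12, with invariant factors (1,1,1,1,1,1,1,1,1,1,1,2).

From H_k ≅ ker(∂_k) / im(∂_{k+1}) we obtain:

  H_0: rank C_0 − rank ∂_1 = 7 − 6 = 1, and the invariant factors of ∂_1 are all 1, so H_0 ≅ Z.
  H_1: rank ker ∂_1 − rank ∂_2 = (18 − 6) − 12 = 0, and ∂_2 has invariant factor 2 > 1, so H_1 ≅ Z/2Z.
  H_2: rank ker ∂_2 − rank ∂_3 = (12 − 12) − 0 = 0, and there is no ∂_3, so H_2 ≅ 0.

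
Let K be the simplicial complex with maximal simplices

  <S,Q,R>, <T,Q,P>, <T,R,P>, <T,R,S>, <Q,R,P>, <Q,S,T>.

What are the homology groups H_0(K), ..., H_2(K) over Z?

We work with the vertex ordering P < Q < R < S < T. The simplices of K, each written with vertices in increasing order, are:

  0-simplices (5): P, Q, R, S, T
  1-simplices (9): PQ, PR, PT, QR, QS, QT, RS, RT, ST
  2-simplices (6): PQR, PQT, PRT, QRS, QST, RST

giving chain groups C_0 ≅ Z^5, C_1 ≅ Z^9, C_2 ≅ Z^6.

Boundary ∂_1: C_1 → C_0 is given by ∂[p,q] = [q] − [p]. For instance
  ∂QT = T − Q.
The resulting 5×9 matrix has rank 4, and its Smith normal form has invariant factors (1,1,1,1).

∂_2: C_2 → C_1 sends each 2-simplex [p,q,r] to [q,r] − [p,r] + [p,q]. For instance
  ∂RST = ST − RT + RS,
  ∂QST = ST − QT + QS.
This gives a 9×6 integer matrix of rank 5; reducing to Smith normal form yields diagonal entries (1,1,1,1,1).

From H_k ≅ ker(∂_k) / im(∂_{k+1}) we obtain:

  H_0: rank C_0 − rank ∂_1 = 5 − 4 = 1, and the invariant factors of ∂_1 are all 1, so H_0 ≅ Z.
  H_1: rank ker ∂_1 − rank ∂_2 = (9 − 4) − 5 = 0, and the invariant factors of ∂_2 are all 1, so H_1 ≅ 0.
  H_2: rank ker ∂_2 − rank ∂_3 = (6 − 5) − 0 = 1, and there is no ∂_3, so H_2 ≅ Z.

As a check, the Euler characteristic is 5 − 9 + 6 = 2, which agrees with 1 − 0 + 1 = 2.

H_0 = Z,  H_1 = 0,  H_2 = Z.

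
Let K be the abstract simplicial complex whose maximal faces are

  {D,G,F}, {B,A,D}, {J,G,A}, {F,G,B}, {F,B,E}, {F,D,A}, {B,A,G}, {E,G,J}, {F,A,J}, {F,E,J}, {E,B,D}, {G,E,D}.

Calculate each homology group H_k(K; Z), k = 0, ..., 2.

H_0 = Z,  H_1 = Z/2Z,  H_2 = 0.

Fix the vertex order A < B < D < E < F < G < J and write every simplex with vertices in increasing order. Then dim K = 2 and the simplices of K are:

  0-simplices (7): A, B, D, E, F, G, J
  1-simplices (18): AB, AD, AF, AG, AJ, BD, BE, BF, BG, DE, DF, DG, EF, EG, EJ, FG, FJ, GJ
  2-simplices (12): ABD, ABG, ADF, AFJ, AGJ, BDE, BEF, BFG, DEG, DFG, EFJ, EGJ

giving chain groups C_0 ≅ Z^7, C_1 ≅ Z^18, C_2 ≅ Z^12.

Boundary ∂_1: C_1 → C_0 is given by ∂[p,q] = [q] − [p]. For instance
  ∂BG = G − B.
The 7×18 boundary matrix has rank 6 and Smith normal form diag(1,1,1,1,1,1).

The boundary map ∂_2: C_2 → C_1 maps a triangle to the signed sum of its edges. For instance
  ∂DFG = FG − DG + DF,
  ∂BDE = DE − BE + BD.
This gives a 18×12 integer matrix of rank 12; reducing to Smith normal form yields diagonal entries (1,1,1,1,1,1,1,1,1,1,1,2).

From H_k ≅ ker(∂_k) / im(∂_{k+1}) we obtain:

  H_0: rank C_0 − rank ∂_1 = 7 − 6 = 1, and the invariant factors of ∂_1 are all 1, so H_0 ≅ Z.
  H_1: rank ker ∂_1 − rank ∂_2 = (18 − 6) − 12 = 0, and ∂_2 has invariant factor 2 > 1, so H_1 ≅ Z/2Z.
  H_2: rank ker ∂_2 − rank ∂_3 = (12 − 12) − 0 = 0, and there is no ∂_3, so H_2 ≅ 0.

As a check, the Euler characteristic is 7 − 18 + 12 = 1, which agrees with 1 − 0 + 0 = 1.
(K is a triangulation of the real projective plane RP^2.)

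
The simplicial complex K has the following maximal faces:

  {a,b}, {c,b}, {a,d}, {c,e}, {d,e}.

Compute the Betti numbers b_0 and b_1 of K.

b_0 = 1, b_1 = 1.

We work with the vertex ordering a < b < c < d < e. The simplices of K, each written with vertices in increasing order, are:

  0-simplices (5): a, b, c, d, e
  1-simplices (5): ab, ad, bc, ce, de

so the chain groups are C_0 ≅ Z^5, C_1 ≅ Z^5.

Boundary ∂_1: C_1 → C_0 sends each edge [p,q] (with p < q) to q − p. For instance
  ∂ab = b − a.
This gives a 5×5 integer matrix of rank 4; reducing to Smith normal form yields diagonal entries (1,1,1,1).

Reading off H_k = ker ∂_k / im ∂_{k+1}:

  H_0: rank C_0 − rank ∂_1 = 5 − 4 = 1, and the invariant factors of ∂_1 are all 1, so H_0 ≅ Z.
  H_1: rank ker ∂_1 − rank ∂_2 = (5 − 4) − 0 = 1, and there is no ∂_2, so H_1 ≅ Z.

As a check, the Euler characteristic is 5 − 5 = 0, which agrees with 1 − 1 = 0.

Hence the Betti numbers are b_0 = 1, b_1 = 1.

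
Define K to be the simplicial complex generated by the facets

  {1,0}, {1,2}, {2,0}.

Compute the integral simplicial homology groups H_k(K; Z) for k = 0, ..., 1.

H_0 ≅ Z,  H_1 ≅ Z.

Order the vertices as 0 < 1 < 2. Listing each simplex with vertices in this order, K has dimension 1 with simplices:

  0-simplices (3): [0], [1], [2]
  1-simplices (3): [0,1], [0,2], [1,2]

giving chain groups C_0 ≅ Z^3, C_1 ≅ Z^3.

Boundary ∂_1: C_1 → C_0 maps an edge to its endpoints' difference, ∂[p,q] = q − p.
The 3×3 boundary matrix has rank 2 and Smith normal form diag(1,1).

Reading off H_k = ker ∂_k / im ∂_{k+1}:

  H_0: rank C_0 − rank ∂_1 = 3 − 2 = 1, and the invariant factors of ∂_1 are all 1, so H_0 = Z.
  H_1: rank ker ∂_1 − rank ∂_2 = (3 − 2) − 0 = 1, and there is no ∂_2, so H_1 = Z.

As a check, the Euler characteristic is 3 − 3 = 0, which agrees with 1 − 1 = 0.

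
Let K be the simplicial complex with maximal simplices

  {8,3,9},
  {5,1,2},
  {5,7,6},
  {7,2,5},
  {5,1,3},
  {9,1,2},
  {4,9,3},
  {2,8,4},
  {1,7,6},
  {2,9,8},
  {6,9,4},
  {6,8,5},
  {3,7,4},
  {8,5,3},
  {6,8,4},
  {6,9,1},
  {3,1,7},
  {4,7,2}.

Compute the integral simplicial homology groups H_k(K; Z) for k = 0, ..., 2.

H_0 = Z,  H_1 = Z × Z/2,  H_2 = 0.

We work with the vertex ordering 1 < 2 < 3 < 4 < 5 < 6 < 7 < 8 < 9. The simplices of K, each written with vertices in increasing order, are:

  0-simplices (9): [1], [2], [3], [4], [5], [6], [7], [8], [9]
  1-simplices (27): (27 of them)
  2-simplices (18): [1,2,5], [1,2,9], [1,3,5], [1,3,7], [1,6,7], [1,6,9], [2,4,7], [2,4,8], [2,5,7], [2,8,9], [3,4,7], [3,4,9], [3,5,8], [3,8,9], [4,6,8], [4,6,9], [5,6,7], [5,6,8]

Hence C_0 ≅ Z^9, C_1 ≅ Z^27, C_2 ≅ Z^18.

The boundary map ∂_1: C_1 → C_0 maps an edge to its endpoints' difference, ∂[p,q] = q − p. For instance
  ∂[3,4] = [4] − [3].
The 9×27 boundary matrix has rank 8 and Smith normal form diag(1,1,1,1,1,1,1,1).

Boundary ∂_2: C_2 → C_1 maps a triangle to the signed sum of its edges. For instance
  ∂[1,6,7] = [6,7] − [1,7] + [1,6],
  ∂[1,3,7] = [3,7] − [1,7] + [1,3].
As a 27×18 matrix over Z this has rank 18, with invariant factors (1,1,1,1,1,1,1,1,1,1,1,1,1,1,1,1,1,2).

Now H_k = ker ∂_k / im ∂_{k+1}, so:

  H_0: rank C_0 − rank ∂_1 = 9 − 8 = 1, and the invariant factors of ∂_1 are all 1, so H_0 ≅ Z.
  H_1: rank ker ∂_1 − rank ∂_2 = (27 − 8) − 18 = 1, and ∂_2 has invariant factor 2 > 1, so H_1 ≅ Z × Z/2.
  H_2: rank ker ∂_2 − rank ∂_3 = (18 − 18) − 0 = 0, and there is no ∂_3, so H_2 ≅ 0.

(K is a triangulation of the Klein bottle.)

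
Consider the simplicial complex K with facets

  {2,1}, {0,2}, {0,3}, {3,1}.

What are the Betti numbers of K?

Fix the vertex order 0 < 1 < 2 < 3 and write every simplex with vertices in increasing order. Then dim K = 1 and the simplices of K are:

  0-simplices (4): [0], [1], [2], [3]
  1-simplices (4): [0,2], [0,3], [1,2], [1,3]

so the chain groups are C_0 ≅ Z^4, C_1 ≅ Z^4.

∂_1: C_1 → C_0 is given by ∂[p,q] = [q] − [p]. For instance
  ∂[1,2] = [2] − [1].
The resulting 4×4 matrix has rank 3, and its Smith normal form has invariant factors (1,1,1).

Reading off H_k = ker ∂_k / im ∂_{k+1}:

  H_0: rank C_0 − rank ∂_1 = 4 − 3 = 1, and the invariant factors of ∂_1 are all 1, so H_0 = Z.
  H_1: rank ker ∂_1 − rank ∂_2 = (4 − 3) − 0 = 1, and there is no ∂_2, so H_1 = Z.

As a check, the Euler characteristic is 4 − 4 = 0, which agrees with 1 − 1 = 0.
(K is a triangulation of the circle S^1.)

Hence the Betti numbers are b_0 = 1, b_1 = 1.

b_0 = 1, b_1 = 1.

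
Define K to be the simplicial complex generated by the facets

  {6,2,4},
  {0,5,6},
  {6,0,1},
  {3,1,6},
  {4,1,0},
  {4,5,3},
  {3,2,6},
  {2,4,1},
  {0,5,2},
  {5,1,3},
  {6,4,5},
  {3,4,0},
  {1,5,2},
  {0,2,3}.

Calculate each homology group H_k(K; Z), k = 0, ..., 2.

Fix the vertex order 0 < 1 < 2 < 3 < 4 < 5 < 6 and write every simplex with vertices in increasing order. Then dim K = 2 and the simplices of K are:

  0-simplices (7): [0], [1], [2], [3], [4], [5], [6]
  1-simplices (21): [0,1], [0,2], [0,3], [0,4], [0,5], [0,6], [1,2], [1,3], [1,4], [1,5], [1,6], [2,3], [2,4], [2,5], [2,6], [3,4], [3,5], [3,6], [4,5], [4,6], [5,6]
  2-simplices (14): [0,1,4], [0,1,6], [0,2,3], [0,2,5], [0,3,4], [0,5,6], [1,2,4], [1,2,5], [1,3,5], [1,3,6], [2,3,6], [2,4,6], [3,4,5], [4,5,6]

giving chain groups C_0 ≅ Z^7, C_1 ≅ Z^21, C_2 ≅ Z^14.

Boundary ∂_1: C_1 → C_0 sends each edge [p,q] (with p < q) to q − p.
The 7×21 boundary matrix has rank 6 and Smith normal form diag(1,1,1,1,1,1).

Boundary ∂_2: C_2 → C_1 acts by ∂[p,q,r] = [q,r] − [p,r] + [p,q]. For instance
  ∂[0,5,6] = [5,6] − [0,6] + [0,5],
  ∂[1,3,6] = [3,6] − [1,6] + [1,3].
The resulting 21×14 matrix has rank 13, and its Smith normal form has invariant factors (1,1,1,1,1,1,1,1,1,1,1,1,1).

Computing H_k = (kernel of ∂_k) / (image of ∂_{k+1}):

  H_0: rank C_0 − rank ∂_1 = 7 − 6 = 1, and the invariant factors of ∂_1 are all 1, so H_0 = Z.
  H_1: rank ker ∂_1 − rank ∂_2 = (21 − 6) − 13 = 2, and the invariant factors of ∂_2 are all 1, so H_1 = Z^2.
  H_2: rank ker ∂_2 − rank ∂_3 = (14 − 13) − 0 = 1, and there is no ∂_3, so H_2 = Z.

As a check, the Euler characteristic is 7 − 21 + 14 = 0, which agrees with 1 − 2 + 1 = 0.
(K is a triangulation of the torus T^2.)

H_0 ≅ Z,  H_1 ≅ Z^2,  H_2 ≅ Z.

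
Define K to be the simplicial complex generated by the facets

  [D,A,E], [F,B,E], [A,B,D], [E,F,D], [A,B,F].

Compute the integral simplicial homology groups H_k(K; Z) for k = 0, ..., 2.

Take the total order A < B < D < E < F on the vertex set. Then K (dimension 2) consists of the simplices:

  0-simplices (5): A, B, D, E, F
  1-simplices (10): AB, AD, AE, AF, BD, BE, BF, DE, DF, EF
  2-simplices (5): ABD, ABF, ADE, BEF, DEF

so the chain groups are C_0 ≅ Z^5, C_1 ≅ Z^10, C_2 ≅ Z^5.

The boundary map ∂_1: C_1 → C_0 maps an edge to its endpoints' difference, ∂[p,q] = q − p.
The resulting 5×10 matrix has rank 4, and its Smith normal form has invariant factors (1,1,1,1).

The boundary map ∂_2: C_2 → C_1 acts by ∂[p,q,r] = [q,r] − [p,r] + [p,q]. For instance
  ∂ADE = DE − AE + AD,
  ∂BEF = EF − BF + BE.
This gives a 10×5 integer matrix of rank 5; reducing to Smith normal form yields diagonal entries (1,1,1,1,1).

Reading off H_k = ker ∂_k / im ∂_{k+1}:

  H_0: rank C_0 − rank ∂_1 = 5 − 4 = 1, and the invariant factors of ∂_1 are all 1, so H_0 ≅ Z.
  H_1: rank ker ∂_1 − rank ∂_2 = (10 − 4) − 5 = 1, and the invariant factors of ∂_2 are all 1, so H_1 ≅ Z.
  H_2: rank ker ∂_2 − rank ∂_3 = (5 − 5) − 0 = 0, and there is no ∂_3, so H_2 ≅ 0.

H_0 = Z,  H_1 = Z,  H_2 = 0.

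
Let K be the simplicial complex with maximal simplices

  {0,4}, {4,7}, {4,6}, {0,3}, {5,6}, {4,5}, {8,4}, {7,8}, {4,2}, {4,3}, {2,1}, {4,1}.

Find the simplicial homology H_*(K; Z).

H_0 ≅ Z,  H_1 ≅ Z^4.

We work with the vertex ordering 0 < 1 < 2 < 3 < 4 < 5 < 6 < 7 < 8. The simplices of K, each written with vertices in increasing order, are:

  0-simplices (9): [0], [1], [2], [3], [4], [5], [6], [7], [8]
  1-simplices (12): [0,3], [0,4], [1,2], [1,4], [2,4], [3,4], [4,5], [4,6], [4,7], [4,8], [5,6], [7,8]

so the chain groups are C_0 ≅ Z^9, C_1 ≅ Z^12.

The boundary map ∂_1: C_1 → C_0 sends each edge [p,q] (with p < q) to q − p. For instance
  ∂[4,6] = [6] − [4].
This gives a 9×12 integer matrix of rank 8; reducing to Smith normal form yields diagonal entries (1,1,1,1,1,1,1,1).

Computing H_k = (kernel of ∂_k) / (image of ∂_{k+1}):

  H_0: rank C_0 − rank ∂_1 = 9 − 8 = 1, and the invariant factors of ∂_1 are all 1, so H_0 ≅ Z.
  H_1: rank ker ∂_1 − rank ∂_2 = (12 − 8) − 0 = 4, and there is no ∂_2, so H_1 ≅ Z^4.

(K is a triangulation of a wedge of 4 circles.)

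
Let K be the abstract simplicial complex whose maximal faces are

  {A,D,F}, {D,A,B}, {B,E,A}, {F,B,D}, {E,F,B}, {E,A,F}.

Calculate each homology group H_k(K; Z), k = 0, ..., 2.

Order the vertices as A < B < D < E < F. Listing each simplex with vertices in this order, K has dimension 2 with simplices:

  0-simplices (5): A, B, D, E, F
  1-simplices (9): AB, AD, AE, AF, BD, BE, BF, DF, EF
  2-simplices (6): ABD, ABE, ADF, AEF, BDF, BEF

so the chain groups are C_0 ≅ Z^5, C_1 ≅ Z^9, C_2 ≅ Z^6.

Boundary ∂_1: C_1 → C_0 maps an edge to its endpoints' difference, ∂[p,q] = q − p.
This gives a 5×9 integer matrix of rank 4; reducing to Smith normal form yields diagonal entries (1,1,1,1).

∂_2: C_2 → C_1 sends each 2-simplex [p,q,r] to [q,r] − [p,r] + [p,q]. For instance
  ∂ABD = BD − AD + AB,
  ∂ABE = BE − AE + AB.
As a 9×6 matrix over Z this has rank 5, with invariant factors (1,1,1,1,1).

Reading off H_k = ker ∂_k / im ∂_{k+1}:

  H_0: rank C_0 − rank ∂_1 = 5 − 4 = 1, and the invariant factors of ∂_1 are all 1, so H_0 ≅ Z.
  H_1: rank ker ∂_1 − rank ∂_2 = (9 − 4) − 5 = 0, and the invariant factors of ∂_2 are all 1, so H_1 ≅ 0.
  H_2: rank ker ∂_2 − rank ∂_3 = (6 − 5) − 0 = 1, and there is no ∂_3, so H_2 ≅ Z.

H_0 = Z,  H_1 = 0,  H_2 = Z.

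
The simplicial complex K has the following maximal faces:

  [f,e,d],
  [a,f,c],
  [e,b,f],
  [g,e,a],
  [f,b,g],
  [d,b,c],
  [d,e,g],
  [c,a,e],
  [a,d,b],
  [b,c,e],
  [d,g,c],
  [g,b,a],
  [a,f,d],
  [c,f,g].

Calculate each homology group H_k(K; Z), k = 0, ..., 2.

H_0 ≅ Z,  H_1 ≅ Z^2,  H_2 ≅ Z.

Order the vertices as a < b < c < d < e < f < g. Listing each simplex with vertices in this order, K has dimension 2 with simplices:

  0-simplices (7): a, b, c, d, e, f, g
  1-simplices (21): ab, ac, ad, ae, af, ag, bc, bd, be, bf, bg, cd, ce, cf, cg, de, df, dg, ef, eg, fg
  2-simplices (14): abd, abg, ace, acf, adf, aeg, bcd, bce, bef, bfg, cdg, cfg, def, deg

giving chain groups C_0 ≅ Z^7, C_1 ≅ Z^21, C_2 ≅ Z^14.

The boundary map ∂_1: C_1 → C_0 is given by ∂[p,q] = [q] − [p].
The resulting 7×21 matrix has rank 6, and its Smith normal form has invariant factors (1,1,1,1,1,1).

Boundary ∂_2: C_2 → C_1 sends each 2-simplex [p,q,r] to [q,r] − [p,r] + [p,q]. For instance
  ∂bef = ef − bf + be,
  ∂ace = ce − ae + ac.
As a 21×14 matrix over Z this has rank 13, with invariant factors (1,1,1,1,1,1,1,1,1,1,1,1,1).

Reading off H_k = ker ∂_k / im ∂_{k+1}:

  H_0: rank C_0 − rank ∂_1 = 7 − 6 = 1, and the invariant factors of ∂_1 are all 1, so H_0 ≅ Z.
  H_1: rank ker ∂_1 − rank ∂_2 = (21 − 6) − 13 = 2, and the invariant factors of ∂_2 are all 1, so H_1 ≅ Z^2.
  H_2: rank ker ∂_2 − rank ∂_3 = (14 − 13) − 0 = 1, and there is no ∂_3, so H_2 ≅ Z.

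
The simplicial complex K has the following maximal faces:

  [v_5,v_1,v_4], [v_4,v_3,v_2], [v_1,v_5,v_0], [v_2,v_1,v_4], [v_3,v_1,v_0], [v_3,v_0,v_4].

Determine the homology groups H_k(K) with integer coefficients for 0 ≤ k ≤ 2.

H_0 ≅ Z,  H_1 ≅ Z,  H_2 = 0.

Order the vertices as v_0 < v_1 < v_2 < v_3 < v_4 < v_5. Listing each simplex with vertices in this order, K has dimension 2 with simplices:

  0-simplices (6): [v_0], [v_1], [v_2], [v_3], [v_4], [v_5]
  1-simplices (12): [v_0,v_1], [v_0,v_3], [v_0,v_4], [v_0,v_5], [v_1,v_2], [v_1,v_3], [v_1,v_4], [v_1,v_5], [v_2,v_3], [v_2,v_4], [v_3,v_4], [v_4,v_5]
  2-simplices (6): [v_0,v_1,v_3], [v_0,v_1,v_5], [v_0,v_3,v_4], [v_1,v_2,v_4], [v_1,v_4,v_5], [v_2,v_3,v_4]

giving chain groups C_0 ≅ Z^6, C_1 ≅ Z^12, C_2 ≅ Z^6.

The boundary map ∂_1: C_1 → C_0 maps an edge to its endpoints' difference, ∂[p,q] = q − p.
The 6×12 boundary matrix has rank 5 and Smith normal form diag(1,1,1,1,1).

The boundary map ∂_2: C_2 → C_1 acts by ∂[p,q,r] = [q,r] − [p,r] + [p,q]. For instance
  ∂[v_0,v_1,v_5] = [v_1,v_5] − [v_0,v_5] + [v_0,v_1],
  ∂[v_0,v_3,v_4] = [v_3,v_4] − [v_0,v_4] + [v_0,v_3].
The resulting 12×6 matrix has rank 6, and its Smith normal form has invariant factors (1,1,1,1,1,1).

From H_k ≅ ker(∂_k) / im(∂_{k+1}) we obtain:

  H_0: rank C_0 − rank ∂_1 = 6 − 5 = 1, and the invariant factors of ∂_1 are all 1, so H_0 ≅ Z.
  H_1: rank ker ∂_1 − rank ∂_2 = (12 − 5) − 6 = 1, and the invariant factors of ∂_2 are all 1, so H_1 ≅ Z.
  H_2: rank ker ∂_2 − rank ∂_3 = (6 − 6) − 0 = 0, and there is no ∂_3, so H_2 ≅ 0.

As a check, the Euler characteristic is 6 − 12 + 6 = 0, which agrees with 1 − 1 + 0 = 0.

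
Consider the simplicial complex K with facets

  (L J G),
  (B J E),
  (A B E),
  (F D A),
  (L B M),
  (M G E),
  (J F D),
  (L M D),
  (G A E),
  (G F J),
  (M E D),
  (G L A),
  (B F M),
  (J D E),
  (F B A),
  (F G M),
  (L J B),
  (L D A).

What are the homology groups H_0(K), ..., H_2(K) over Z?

We work with the vertex ordering A < B < D < E < F < G < J < L < M. The simplices of K, each written with vertices in increasing order, are:

  0-simplices (9): A, B, D, E, F, G, J, L, M
  1-simplices (27): AB, AD, AE, AF, AG, AL, BE, BF, BJ, BL, BM, DE, DF, DJ, DL, DM, EG, EJ, EM, FG, FJ, FM, GJ, GL, GM, JL, LM
  2-simplices (18): ABE, ABF, ADF, ADL, AEG, AGL, BEJ, BFM, BJL, BLM, DEJ, DEM, DFJ, DLM, EGM, FGJ, FGM, GJL

Hence C_0 ≅ Z^9, C_1 ≅ Z^27, C_2 ≅ Z^18.

∂_1: C_1 → C_0 sends each edge [p,q] (with p < q) to q − p. For instance
  ∂JL = L − J.
This gives a 9×27 integer matrix of rank 8; reducing to Smith normal form yields diagonal entries (1,1,1,1,1,1,1,1).

∂_2: C_2 → C_1 acts by ∂[p,q,r] = [q,r] − [p,r] + [p,q]. For instance
  ∂DFJ = FJ − DJ + DF,
  ∂BFM = FM − BM + BF.
The 27×18 boundary matrix has rank 17 and Smith normal form diag(1,1,1,1,1,1,1,1,1,1,1,1,1,1,1,1,1).

Reading off H_k = ker ∂_k / im ∂_{k+1}:

  H_0: rank C_0 − rank ∂_1 = 9 − 8 = 1, and the invariant factors of ∂_1 are all 1, so H_0 = Z.
  H_1: rank ker ∂_1 − rank ∂_2 = (27 − 8) − 17 = 2, and the invariant factors of ∂_2 are all 1, so H_1 = Z^2.
  H_2: rank ker ∂_2 − rank ∂_3 = (18 − 17) − 0 = 1, and there is no ∂_3, so H_2 = Z.

(K is a triangulation of the torus T^2.)

H_0 ≅ Z,  H_1 ≅ Z^2,  H_2 ≅ Z.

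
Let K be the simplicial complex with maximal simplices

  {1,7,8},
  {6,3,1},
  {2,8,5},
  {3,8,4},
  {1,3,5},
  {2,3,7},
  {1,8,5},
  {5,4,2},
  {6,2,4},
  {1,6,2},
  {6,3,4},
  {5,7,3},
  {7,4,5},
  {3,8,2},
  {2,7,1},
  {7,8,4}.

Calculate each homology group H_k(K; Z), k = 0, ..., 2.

H_0 = Z,  H_1 = Z^2,  H_2 = Z.

We work with the vertex ordering 1 < 2 < 3 < 4 < 5 < 6 < 7 < 8. The simplices of K, each written with vertices in increasing order, are:

  0-simplices (8): [1], [2], [3], [4], [5], [6], [7], [8]
  1-simplices (24): (24 of them)
  2-simplices (16): [1,2,6], [1,2,7], [1,3,5], [1,3,6], [1,5,8], [1,7,8], [2,3,7], [2,3,8], [2,4,5], [2,4,6], [2,5,8], [3,4,6], [3,4,8], [3,5,7], [4,5,7], [4,7,8]

so the chain groups are C_0 ≅ Z^8, C_1 ≅ Z^24, C_2 ≅ Z^16.

∂_1: C_1 → C_0 is given by ∂[p,q] = [q] − [p].
As a 8×24 matrix over Z this has rank 7, with invariant factors (1,1,1,1,1,1,1).

The boundary map ∂_2: C_2 → C_1 sends each 2-simplex [p,q,r] to [q,r] − [p,r] + [p,q]. For instance
  ∂[1,3,6] = [3,6] − [1,6] + [1,3],
  ∂[3,5,7] = [5,7] − [3,7] + [3,5].
The 24×16 boundary matrix has rank 15 and Smith normal form diag(1,1,1,1,1,1,1,1,1,1,1,1,1,1,1).

Now H_k = ker ∂_k / im ∂_{k+1}, so:

  H_0: rank C_0 − rank ∂_1 = 8 − 7 = 1, and the invariant factors of ∂_1 are all 1, so H_0 ≅ Z.
  H_1: rank ker ∂_1 − rank ∂_2 = (24 − 7) − 15 = 2, and the invariant factors of ∂_2 are all 1, so H_1 ≅ Z^2.
  H_2: rank ker ∂_2 − rank ∂_3 = (16 − 15) − 0 = 1, and there is no ∂_3, so H_2 ≅ Z.

As a check, the Euler characteristic is 8 − 24 + 16 = 0, which agrees with 1 − 2 + 1 = 0.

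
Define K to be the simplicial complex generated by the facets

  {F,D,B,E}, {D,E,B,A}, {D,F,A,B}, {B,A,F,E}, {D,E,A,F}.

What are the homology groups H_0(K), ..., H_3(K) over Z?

H_0 = Z,  H_1 = 0,  H_2 = 0,  H_3 = Z.

Take the total order A < B < D < E < F on the vertex set. Then K (dimension 3) consists of the simplices:

  0-simplices (5): A, B, D, E, F
  1-simplices (10): AB, AD, AE, AF, BD, BE, BF, DE, DF, EF
  2-simplices (10): ABD, ABE, ABF, ADE, ADF, AEF, BDE, BDF, BEF, DEF
  3-simplices (5): ABDE, ABDF, ABEF, ADEF, BDEF

giving chain groups C_0 ≅ Z^5, C_1 ≅ Z^10, C_2 ≅ Z^10, C_3 ≅ Z^5.

Boundary ∂_1: C_1 → C_0 maps an edge to its endpoints' difference, ∂[p,q] = q − p. For instance
  ∂BE = E − B.
As a 5×10 matrix over Z this has rank 4, with invariant factors (1,1,1,1).

Boundary ∂_2: C_2 → C_1 maps a triangle to the signed sum of its edges. For instance
  ∂ADE = DE − AE + AD,
  ∂BDF = DF − BF + BD.
This gives a 10×10 integer matrix of rank 6; reducing to Smith normal form yields diagonal entries (1,1,1,1,1,1).

∂_3: C_3 → C_2 sends each 3-simplex σ to the alternating sum Σ_i (−1)^i (σ with its i-th vertex removed). For instance
  ∂ADEF = DEF − AEF + ADF − ADE,
  ∂ABDF = BDF − ADF + ABF − ABD.
This gives a 10×5 integer matrix of rank 4; reducing to Smith normal form yields diagonal entries (1,1,1,1).

Reading off H_k = ker ∂_k / im ∂_{k+1}:

  H_0: rank C_0 − rank ∂_1 = 5 − 4 = 1, and the invariant factors of ∂_1 are all 1, so H_0 ≅ Z.
  H_1: rank ker ∂_1 − rank ∂_2 = (10 − 4) − 6 = 0, and the invariant factors of ∂_2 are all 1, so H_1 ≅ 0.
  H_2: rank ker ∂_2 − rank ∂_3 = (10 − 6) − 4 = 0, and the invariant factors of ∂_3 are all 1, so H_2 ≅ 0.
  H_3: rank ker ∂_3 − rank ∂_4 = (5 − 4) − 0 = 1, and there is no ∂_4, so H_3 ≅ Z.

As a check, the Euler characteristic is 5 − 10 + 10 − 5 = 0, which agrees with 1 − 0 + 0 − 1 = 0.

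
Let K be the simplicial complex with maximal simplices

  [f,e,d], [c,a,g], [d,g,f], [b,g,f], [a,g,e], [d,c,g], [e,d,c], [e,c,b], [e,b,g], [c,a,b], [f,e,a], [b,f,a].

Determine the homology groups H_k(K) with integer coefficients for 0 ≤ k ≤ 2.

H_0 ≅ Z,  H_1 ≅ Z/2,  H_2 = 0.

Fix the vertex order a < b < c < d < e < f < g and write every simplex with vertices in increasing order. Then dim K = 2 and the simplices of K are:

  0-simplices (7): a, b, c, d, e, f, g
  1-simplices (18): ab, ac, ae, af, ag, bc, be, bf, bg, cd, ce, cg, de, df, dg, ef, eg, fg
  2-simplices (12): abc, abf, acg, aef, aeg, bce, beg, bfg, cde, cdg, def, dfg

Hence C_0 ≅ Z^7, C_1 ≅ Z^18, C_2 ≅ Z^12.

Boundary ∂_1: C_1 → C_0 sends each edge [p,q] (with p < q) to q − p. For instance
  ∂be = e − b.
This gives a 7×18 integer matrix of rank 6; reducing to Smith normal form yields diagonal entries (1,1,1,1,1,1).

∂_2: C_2 → C_1 sends each 2-simplex [p,q,r] to [q,r] − [p,r] + [p,q]. For instance
  ∂aeg = eg − ag + ae,
  ∂bfg = fg − bg + bf.
The 18×12 boundary matrix has rank 12 and Smith normal form diag(1,1,1,1,1,1,1,1,1,1,1,2).

From H_k ≅ ker(∂_k) / im(∂_{k+1}) we obtain:

  H_0: rank C_0 − rank ∂_1 = 7 − 6 = 1, and the invariant factors of ∂_1 are all 1, so H_0 = Z.
  H_1: rank ker ∂_1 − rank ∂_2 = (18 − 6) − 12 = 0, and ∂_2 has invariant factor 2 > 1, so H_1 = Z/2.
  H_2: rank ker ∂_2 − rank ∂_3 = (12 − 12) − 0 = 0, and there is no ∂_3, so H_2 = 0.

(K is a triangulation of the real projective plane RP^2.)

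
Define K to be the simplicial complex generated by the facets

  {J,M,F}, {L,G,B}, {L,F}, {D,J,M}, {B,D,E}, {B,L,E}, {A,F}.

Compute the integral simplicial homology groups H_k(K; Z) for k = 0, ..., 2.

Take the total order A < B < D < E < F < G < J < L < M on the vertex set. Then K (dimension 2) consists of the simplices:

  0-simplices (9): A, B, D, E, F, G, J, L, M
  1-simplices (14): AF, BD, BE, BG, BL, DE, DJ, DM, EL, FJ, FL, FM, GL, JM
  2-simplices (5): BDE, BEL, BGL, DJM, FJM

giving chain groups C_0 ≅ Z^9, C_1 ≅ Z^14, C_2 ≅ Z^5.

∂_1: C_1 → C_0 is given by ∂[p,q] = [q] − [p].
The resulting 9×14 matrix has rank 8, and its Smith normal form has invariant factors (1,1,1,1,1,1,1,1).

The boundary map ∂_2: C_2 → C_1 sends each 2-simplex [p,q,r] to [q,r] − [p,r] + [p,q]. For instance
  ∂BGL = GL − BL + BG,
  ∂DJM = JM − DM + DJ.
As a 14×5 matrix over Z this has rank 5, with invariant factors (1,1,1,1,1).

Now H_k = ker ∂_k / im ∂_{k+1}, so:

  H_0: rank C_0 − rank ∂_1 = 9 − 8 = 1, and the invariant factors of ∂_1 are all 1, so H_0 ≅ Z.
  H_1: rank ker ∂_1 − rank ∂_2 = (14 − 8) − 5 = 1, and the invariant factors of ∂_2 are all 1, so H_1 ≅ Z.
  H_2: rank ker ∂_2 − rank ∂_3 = (5 − 5) − 0 = 0, and there is no ∂_3, so H_2 ≅ 0.

H_0 = Z,  H_1 = Z,  H_2 = 0.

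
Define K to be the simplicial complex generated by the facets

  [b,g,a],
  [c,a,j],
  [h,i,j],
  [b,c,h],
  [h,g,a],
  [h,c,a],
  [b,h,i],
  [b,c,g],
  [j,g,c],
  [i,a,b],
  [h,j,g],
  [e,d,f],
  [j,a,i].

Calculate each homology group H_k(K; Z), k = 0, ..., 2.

H_0 = Z^2,  H_1 = Z/2,  H_2 = 0.

Order the vertices as a < b < c < d < e < f < g < h < i < j. Listing each simplex with vertices in this order, K has dimension 2 with simplices:

  0-simplices (10): a, b, c, d, e, f, g, h, i, j
  1-simplices (21): ab, ac, ag, ah, ai, aj, bc, bg, bh, bi, cg, ch, cj, de, df, ef, gh, gj, hi, hj, ij
  2-simplices (13): abg, abi, ach, acj, agh, aij, bcg, bch, bhi, cgj, def, ghj, hij

so the chain groups are C_0 ≅ Z^10, C_1 ≅ Z^21, C_2 ≅ Z^13.

Boundary ∂_1: C_1 → C_0 sends each edge [p,q] (with p < q) to q − p.
The resulting 10×21 matrix has rank 8, and its Smith normal form has invariant factors (1,1,1,1,1,1,1,1).

Boundary ∂_2: C_2 → C_1 maps a triangle to the signed sum of its edges. For instance
  ∂acj = cj − aj + ac,
  ∂aij = ij − aj + ai.
This gives a 21×13 integer matrix of rank 13; reducing to Smith normal form yields diagonal entries (1,1,1,1,1,1,1,1,1,1,1,1,2).

Reading off H_k = ker ∂_k / im ∂_{k+1}:

  H_0: rank C_0 − rank ∂_1 = 10 − 8 = 2, and the invariant factors of ∂_1 are all 1, so H_0 ≅ Z^2.
  H_1: rank ker ∂_1 − rank ∂_2 = (21 − 8) − 13 = 0, and ∂_2 has invariant factor 2 > 1, so H_1 ≅ Z/2.
  H_2: rank ker ∂_2 − rank ∂_3 = (13 − 13) − 0 = 0, and there is no ∂_3, so H_2 ≅ 0.

As a check, the Euler characteristic is 10 − 21 + 13 = 2, which agrees with 2 − 0 + 0 = 2.
(K is a triangulation of the disjoint union of the real projective plane RP^2 and the 2-simplex.)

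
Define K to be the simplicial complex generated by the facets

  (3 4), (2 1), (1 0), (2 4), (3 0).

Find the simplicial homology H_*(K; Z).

Fix the vertex order 0 < 1 < 2 < 3 < 4 and write every simplex with vertices in increasing order. Then dim K = 1 and the simplices of K are:

  0-simplices (5): [0], [1], [2], [3], [4]
  1-simplices (5): [0,1], [0,3], [1,2], [2,4], [3,4]

giving chain groups C_0 ≅ Z^5, C_1 ≅ Z^5.

Boundary ∂_1: C_1 → C_0 maps an edge to its endpoints' difference, ∂[p,q] = q − p.
As a 5×5 matrix over Z this has rank 4, with invariant factors (1,1,1,1).

From H_k ≅ ker(∂_k) / im(∂_{k+1}) we obtain:

  H_0: rank C_0 − rank ∂_1 = 5 − 4 = 1, and the invariant factors of ∂_1 are all 1, so H_0 ≅ Z.
  H_1: rank ker ∂_1 − rank ∂_2 = (5 − 4) − 0 = 1, and there is no ∂_2, so H_1 ≅ Z.

H_0 ≅ Z,  H_1 ≅ Z.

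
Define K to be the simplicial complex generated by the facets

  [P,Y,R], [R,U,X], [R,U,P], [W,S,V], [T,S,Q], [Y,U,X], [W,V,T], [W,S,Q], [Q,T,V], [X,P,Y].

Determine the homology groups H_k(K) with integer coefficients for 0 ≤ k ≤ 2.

H_0 = Z^2,  H_1 = Z^2,  H_2 = 0.

Take the total order P < Q < R < S < T < U < V < W < X < Y on the vertex set. Then K (dimension 2) consists of the simplices:

  0-simplices (10): P, Q, R, S, T, U, V, W, X, Y
  1-simplices (20): PR, PU, PX, PY, QS, QT, QV, QW, RU, RX, RY, ST, SV, SW, TV, TW, UX, UY, VW, XY
  2-simplices (10): PRU, PRY, PXY, QST, QSW, QTV, RUX, SVW, TVW, UXY

so the chain groups are C_0 ≅ Z^10, C_1 ≅ Z^20, C_2 ≅ Z^10.

The boundary map ∂_1: C_1 → C_0 maps an edge to its endpoints' difference, ∂[p,q] = q − p.
As a 10×20 matrix over Z this has rank 8, with invariant factors (1,1,1,1,1,1,1,1).

∂_2: C_2 → C_1 sends each 2-simplex [p,q,r] to [q,r] − [p,r] + [p,q]. For instance
  ∂QTV = TV − QV + QT,
  ∂UXY = XY − UY + UX.
The resulting 20×10 matrix has rank 10, and its Smith normal form has invariant factors (1,1,1,1,1,1,1,1,1,1).

Reading off H_k = ker ∂_k / im ∂_{k+1}:

  H_0: rank C_0 − rank ∂_1 = 10 − 8 = 2, and the invariant factors of ∂_1 are all 1, so H_0 = Z^2.
  H_1: rank ker ∂_1 − rank ∂_2 = (20 − 8) − 10 = 2, and the invariant factors of ∂_2 are all 1, so H_1 = Z^2.
  H_2: rank ker ∂_2 − rank ∂_3 = (10 − 10) − 0 = 0, and there is no ∂_3, so H_2 = 0.

As a check, the Euler characteristic is 10 − 20 + 10 = 0, which agrees with 2 − 2 + 0 = 0.
(K is a triangulation of the disjoint union of the Möbius band and the Möbius band.)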